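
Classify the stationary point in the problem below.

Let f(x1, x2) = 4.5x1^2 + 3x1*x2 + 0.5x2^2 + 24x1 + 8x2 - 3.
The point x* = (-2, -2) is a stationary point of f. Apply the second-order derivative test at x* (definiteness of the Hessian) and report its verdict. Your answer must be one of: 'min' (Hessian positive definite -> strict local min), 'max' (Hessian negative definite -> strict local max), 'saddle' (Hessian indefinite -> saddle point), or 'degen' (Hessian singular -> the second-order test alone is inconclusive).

Compute the Hessian H = grad^2 f:
  H = [[9, 3], [3, 1]]
Verify stationarity: grad f(x*) = H x* + g = (0, 0).
Eigenvalues of H: 0, 10.
H has a zero eigenvalue (singular; positive semidefinite but not definite), so H is neither positive definite, negative definite, nor indefinite. The second-order test alone is inconclusive -> degen.
(Indeed, f is constant along the null direction of H through x*, so x* is not a strict local extremum.)

degen


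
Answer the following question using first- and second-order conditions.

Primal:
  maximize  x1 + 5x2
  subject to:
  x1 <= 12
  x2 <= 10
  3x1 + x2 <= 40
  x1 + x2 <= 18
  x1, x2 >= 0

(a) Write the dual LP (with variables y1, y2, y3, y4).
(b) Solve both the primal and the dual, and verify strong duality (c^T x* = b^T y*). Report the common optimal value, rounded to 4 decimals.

The standard primal-dual pair for 'max c^T x s.t. A x <= b, x >= 0' is:
  Dual:  min b^T y  s.t.  A^T y >= c,  y >= 0.

So the dual LP is:
  minimize  12y1 + 10y2 + 40y3 + 18y4
  subject to:
    y1 + 3y3 + y4 >= 1
    y2 + y3 + y4 >= 5
    y1, y2, y3, y4 >= 0

Solving the primal: x* = (8, 10).
  primal value c^T x* = 58.
Solving the dual: y* = (0, 4, 0, 1).
  dual value b^T y* = 58.
Strong duality: c^T x* = b^T y*. Confirmed.

58


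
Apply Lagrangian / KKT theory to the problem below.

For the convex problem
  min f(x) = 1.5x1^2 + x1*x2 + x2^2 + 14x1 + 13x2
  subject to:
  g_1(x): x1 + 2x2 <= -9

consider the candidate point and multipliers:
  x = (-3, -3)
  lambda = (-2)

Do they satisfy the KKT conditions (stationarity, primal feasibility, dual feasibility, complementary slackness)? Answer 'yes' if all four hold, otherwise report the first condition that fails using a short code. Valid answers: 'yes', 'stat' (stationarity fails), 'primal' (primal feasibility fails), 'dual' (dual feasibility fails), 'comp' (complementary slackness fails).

Gradient of f: grad f(x) = Q x + c = (2, 4)
Constraint values g_i(x) = a_i^T x - b_i:
  g_1((-3, -3)) = 0
Stationarity residual: grad f(x) + sum_i lambda_i a_i = (0, 0)
  -> stationarity OK
Primal feasibility (all g_i <= 0): OK
Dual feasibility (all lambda_i >= 0): FAILS
Complementary slackness (lambda_i * g_i(x) = 0 for all i): OK

Verdict: the first failing condition is dual_feasibility -> dual.

dual


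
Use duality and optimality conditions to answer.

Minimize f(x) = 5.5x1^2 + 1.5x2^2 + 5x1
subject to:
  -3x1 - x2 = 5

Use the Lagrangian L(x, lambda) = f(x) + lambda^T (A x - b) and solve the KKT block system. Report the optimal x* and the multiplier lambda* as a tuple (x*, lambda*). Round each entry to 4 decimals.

Form the Lagrangian:
  L(x, lambda) = (1/2) x^T Q x + c^T x + lambda^T (A x - b)
Stationarity (grad_x L = 0): Q x + c + A^T lambda = 0.
Primal feasibility: A x = b.

This gives the KKT block system:
  [ Q   A^T ] [ x     ]   [-c ]
  [ A    0  ] [ lambda ] = [ b ]

Solving the linear system:
  x*      = (-1.3158, -1.0526)
  lambda* = (-3.1579)
  f(x*)   = 4.6053

x* = (-1.3158, -1.0526), lambda* = (-3.1579)


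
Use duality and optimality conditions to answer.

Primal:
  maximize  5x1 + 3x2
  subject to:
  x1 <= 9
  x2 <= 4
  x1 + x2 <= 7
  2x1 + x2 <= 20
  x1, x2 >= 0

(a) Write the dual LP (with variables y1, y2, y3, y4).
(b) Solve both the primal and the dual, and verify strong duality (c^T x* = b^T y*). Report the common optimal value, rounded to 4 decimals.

The standard primal-dual pair for 'max c^T x s.t. A x <= b, x >= 0' is:
  Dual:  min b^T y  s.t.  A^T y >= c,  y >= 0.

So the dual LP is:
  minimize  9y1 + 4y2 + 7y3 + 20y4
  subject to:
    y1 + y3 + 2y4 >= 5
    y2 + y3 + y4 >= 3
    y1, y2, y3, y4 >= 0

Solving the primal: x* = (7, 0).
  primal value c^T x* = 35.
Solving the dual: y* = (0, 0, 5, 0).
  dual value b^T y* = 35.
Strong duality: c^T x* = b^T y*. Confirmed.

35


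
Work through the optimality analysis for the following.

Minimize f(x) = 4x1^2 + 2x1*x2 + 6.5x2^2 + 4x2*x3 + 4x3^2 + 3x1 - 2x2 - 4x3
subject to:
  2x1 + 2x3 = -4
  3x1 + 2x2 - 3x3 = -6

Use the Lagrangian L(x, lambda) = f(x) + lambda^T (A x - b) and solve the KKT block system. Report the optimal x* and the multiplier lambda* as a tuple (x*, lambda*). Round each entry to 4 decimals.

Form the Lagrangian:
  L(x, lambda) = (1/2) x^T Q x + c^T x + lambda^T (A x - b)
Stationarity (grad_x L = 0): Q x + c + A^T lambda = 0.
Primal feasibility: A x = b.

This gives the KKT block system:
  [ Q   A^T ] [ x     ]   [-c ]
  [ A    0  ] [ lambda ] = [ b ]

Solving the linear system:
  x*      = (-2.0621, 0.1862, 0.0621)
  lambda* = (3.9707, 1.7276)
  f(x*)   = 9.7207

x* = (-2.0621, 0.1862, 0.0621), lambda* = (3.9707, 1.7276)


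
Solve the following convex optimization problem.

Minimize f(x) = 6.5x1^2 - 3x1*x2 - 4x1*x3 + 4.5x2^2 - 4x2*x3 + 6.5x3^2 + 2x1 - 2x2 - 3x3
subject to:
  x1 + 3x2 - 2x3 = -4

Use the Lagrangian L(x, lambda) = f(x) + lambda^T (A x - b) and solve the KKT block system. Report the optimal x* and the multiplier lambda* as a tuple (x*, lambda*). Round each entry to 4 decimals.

Form the Lagrangian:
  L(x, lambda) = (1/2) x^T Q x + c^T x + lambda^T (A x - b)
Stationarity (grad_x L = 0): Q x + c + A^T lambda = 0.
Primal feasibility: A x = b.

This gives the KKT block system:
  [ Q   A^T ] [ x     ]   [-c ]
  [ A    0  ] [ lambda ] = [ b ]

Solving the linear system:
  x*      = (-0.5469, -0.9594, 0.2875)
  lambda* = (3.3813)
  f(x*)   = 6.7438

x* = (-0.5469, -0.9594, 0.2875), lambda* = (3.3813)


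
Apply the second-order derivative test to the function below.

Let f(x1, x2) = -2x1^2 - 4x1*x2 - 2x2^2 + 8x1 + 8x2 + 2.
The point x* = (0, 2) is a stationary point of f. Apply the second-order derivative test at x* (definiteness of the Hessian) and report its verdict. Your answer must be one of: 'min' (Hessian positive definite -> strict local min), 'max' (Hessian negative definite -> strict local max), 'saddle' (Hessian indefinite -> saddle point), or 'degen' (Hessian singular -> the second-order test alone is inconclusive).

Compute the Hessian H = grad^2 f:
  H = [[-4, -4], [-4, -4]]
Verify stationarity: grad f(x*) = H x* + g = (0, 0).
Eigenvalues of H: -8, 0.
H has a zero eigenvalue (singular; negative semidefinite but not definite), so H is neither positive definite, negative definite, nor indefinite. The second-order test alone is inconclusive -> degen.
(Indeed, f is constant along the null direction of H through x*, so x* is not a strict local extremum.)

degen


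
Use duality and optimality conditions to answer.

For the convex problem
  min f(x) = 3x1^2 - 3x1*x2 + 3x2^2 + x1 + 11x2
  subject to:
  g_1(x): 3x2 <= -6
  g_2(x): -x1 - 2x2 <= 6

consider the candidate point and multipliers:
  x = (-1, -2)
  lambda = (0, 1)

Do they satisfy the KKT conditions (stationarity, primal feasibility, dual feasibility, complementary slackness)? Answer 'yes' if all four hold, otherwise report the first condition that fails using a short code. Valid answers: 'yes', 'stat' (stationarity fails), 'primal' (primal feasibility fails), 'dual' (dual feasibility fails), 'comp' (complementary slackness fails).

Gradient of f: grad f(x) = Q x + c = (1, 2)
Constraint values g_i(x) = a_i^T x - b_i:
  g_1((-1, -2)) = 0
  g_2((-1, -2)) = -1
Stationarity residual: grad f(x) + sum_i lambda_i a_i = (0, 0)
  -> stationarity OK
Primal feasibility (all g_i <= 0): OK
Dual feasibility (all lambda_i >= 0): OK
Complementary slackness (lambda_i * g_i(x) = 0 for all i): FAILS

Verdict: the first failing condition is complementary_slackness -> comp.

comp


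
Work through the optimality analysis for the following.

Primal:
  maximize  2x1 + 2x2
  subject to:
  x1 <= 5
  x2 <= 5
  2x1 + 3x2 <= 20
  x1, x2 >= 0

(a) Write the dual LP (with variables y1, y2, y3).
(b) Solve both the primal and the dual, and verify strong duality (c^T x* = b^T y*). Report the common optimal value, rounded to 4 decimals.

The standard primal-dual pair for 'max c^T x s.t. A x <= b, x >= 0' is:
  Dual:  min b^T y  s.t.  A^T y >= c,  y >= 0.

So the dual LP is:
  minimize  5y1 + 5y2 + 20y3
  subject to:
    y1 + 2y3 >= 2
    y2 + 3y3 >= 2
    y1, y2, y3 >= 0

Solving the primal: x* = (5, 3.3333).
  primal value c^T x* = 16.6667.
Solving the dual: y* = (0.6667, 0, 0.6667).
  dual value b^T y* = 16.6667.
Strong duality: c^T x* = b^T y*. Confirmed.

16.6667


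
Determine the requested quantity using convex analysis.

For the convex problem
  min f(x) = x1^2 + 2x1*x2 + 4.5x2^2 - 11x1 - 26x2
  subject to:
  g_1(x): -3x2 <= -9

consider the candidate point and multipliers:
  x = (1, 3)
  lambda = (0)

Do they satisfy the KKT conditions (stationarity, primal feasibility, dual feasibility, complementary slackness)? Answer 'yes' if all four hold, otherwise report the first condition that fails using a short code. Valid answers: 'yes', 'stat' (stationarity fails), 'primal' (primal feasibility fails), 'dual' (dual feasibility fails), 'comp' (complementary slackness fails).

Gradient of f: grad f(x) = Q x + c = (-3, 3)
Constraint values g_i(x) = a_i^T x - b_i:
  g_1((1, 3)) = 0
Stationarity residual: grad f(x) + sum_i lambda_i a_i = (-3, 3)
  -> stationarity FAILS
Primal feasibility (all g_i <= 0): OK
Dual feasibility (all lambda_i >= 0): OK
Complementary slackness (lambda_i * g_i(x) = 0 for all i): OK

Verdict: the first failing condition is stationarity -> stat.

stat


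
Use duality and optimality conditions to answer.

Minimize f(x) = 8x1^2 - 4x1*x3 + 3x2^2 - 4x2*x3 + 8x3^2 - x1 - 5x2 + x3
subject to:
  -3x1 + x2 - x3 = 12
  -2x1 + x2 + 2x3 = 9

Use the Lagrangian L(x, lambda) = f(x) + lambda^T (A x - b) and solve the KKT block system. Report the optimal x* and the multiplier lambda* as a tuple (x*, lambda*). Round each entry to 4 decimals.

Form the Lagrangian:
  L(x, lambda) = (1/2) x^T Q x + c^T x + lambda^T (A x - b)
Stationarity (grad_x L = 0): Q x + c + A^T lambda = 0.
Primal feasibility: A x = b.

This gives the KKT block system:
  [ Q   A^T ] [ x     ]   [-c ]
  [ A    0  ] [ lambda ] = [ b ]

Solving the linear system:
  x*      = (-2.7911, 3.557, -0.0696)
  lambda* = (-12.1392, -4.481)
  f(x*)   = 85.4684

x* = (-2.7911, 3.557, -0.0696), lambda* = (-12.1392, -4.481)


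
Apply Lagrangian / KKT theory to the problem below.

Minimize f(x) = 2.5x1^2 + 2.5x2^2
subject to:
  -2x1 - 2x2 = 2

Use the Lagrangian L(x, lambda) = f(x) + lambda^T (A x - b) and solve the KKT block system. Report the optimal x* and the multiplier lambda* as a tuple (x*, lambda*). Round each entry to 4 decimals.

Form the Lagrangian:
  L(x, lambda) = (1/2) x^T Q x + c^T x + lambda^T (A x - b)
Stationarity (grad_x L = 0): Q x + c + A^T lambda = 0.
Primal feasibility: A x = b.

This gives the KKT block system:
  [ Q   A^T ] [ x     ]   [-c ]
  [ A    0  ] [ lambda ] = [ b ]

Solving the linear system:
  x*      = (-0.5, -0.5)
  lambda* = (-1.25)
  f(x*)   = 1.25

x* = (-0.5, -0.5), lambda* = (-1.25)


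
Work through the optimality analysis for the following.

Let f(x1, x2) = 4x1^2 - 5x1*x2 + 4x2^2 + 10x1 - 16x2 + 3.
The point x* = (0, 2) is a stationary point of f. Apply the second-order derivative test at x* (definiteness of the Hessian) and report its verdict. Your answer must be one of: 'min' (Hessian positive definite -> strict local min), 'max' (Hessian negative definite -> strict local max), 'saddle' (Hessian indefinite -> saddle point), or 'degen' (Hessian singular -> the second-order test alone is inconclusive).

Compute the Hessian H = grad^2 f:
  H = [[8, -5], [-5, 8]]
Verify stationarity: grad f(x*) = H x* + g = (0, 0).
Eigenvalues of H: 3, 13.
Both eigenvalues > 0, so H is positive definite -> x* is a strict local min.

min


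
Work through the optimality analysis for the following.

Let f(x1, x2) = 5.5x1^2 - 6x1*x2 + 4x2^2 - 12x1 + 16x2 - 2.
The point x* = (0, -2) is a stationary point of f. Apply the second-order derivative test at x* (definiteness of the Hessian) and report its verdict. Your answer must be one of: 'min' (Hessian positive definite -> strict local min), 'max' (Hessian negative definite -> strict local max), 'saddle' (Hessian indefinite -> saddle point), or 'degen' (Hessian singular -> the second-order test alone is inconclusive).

Compute the Hessian H = grad^2 f:
  H = [[11, -6], [-6, 8]]
Verify stationarity: grad f(x*) = H x* + g = (0, 0).
Eigenvalues of H: 3.3153, 15.6847.
Both eigenvalues > 0, so H is positive definite -> x* is a strict local min.

min


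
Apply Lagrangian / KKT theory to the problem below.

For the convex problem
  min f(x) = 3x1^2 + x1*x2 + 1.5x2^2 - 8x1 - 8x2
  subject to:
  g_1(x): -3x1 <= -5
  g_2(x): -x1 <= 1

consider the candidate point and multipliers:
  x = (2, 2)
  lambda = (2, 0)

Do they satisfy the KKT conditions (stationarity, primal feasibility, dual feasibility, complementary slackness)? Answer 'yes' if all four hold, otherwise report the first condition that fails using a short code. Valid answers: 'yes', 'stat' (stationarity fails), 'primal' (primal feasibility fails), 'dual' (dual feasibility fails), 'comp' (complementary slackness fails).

Gradient of f: grad f(x) = Q x + c = (6, 0)
Constraint values g_i(x) = a_i^T x - b_i:
  g_1((2, 2)) = -1
  g_2((2, 2)) = -3
Stationarity residual: grad f(x) + sum_i lambda_i a_i = (0, 0)
  -> stationarity OK
Primal feasibility (all g_i <= 0): OK
Dual feasibility (all lambda_i >= 0): OK
Complementary slackness (lambda_i * g_i(x) = 0 for all i): FAILS

Verdict: the first failing condition is complementary_slackness -> comp.

comp


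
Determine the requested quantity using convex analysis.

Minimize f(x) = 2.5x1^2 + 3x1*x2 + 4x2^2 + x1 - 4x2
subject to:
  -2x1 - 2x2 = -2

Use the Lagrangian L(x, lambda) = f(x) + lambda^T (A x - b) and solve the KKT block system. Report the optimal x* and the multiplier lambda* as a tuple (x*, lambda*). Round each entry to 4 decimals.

Form the Lagrangian:
  L(x, lambda) = (1/2) x^T Q x + c^T x + lambda^T (A x - b)
Stationarity (grad_x L = 0): Q x + c + A^T lambda = 0.
Primal feasibility: A x = b.

This gives the KKT block system:
  [ Q   A^T ] [ x     ]   [-c ]
  [ A    0  ] [ lambda ] = [ b ]

Solving the linear system:
  x*      = (0, 1)
  lambda* = (2)
  f(x*)   = 0

x* = (0, 1), lambda* = (2)


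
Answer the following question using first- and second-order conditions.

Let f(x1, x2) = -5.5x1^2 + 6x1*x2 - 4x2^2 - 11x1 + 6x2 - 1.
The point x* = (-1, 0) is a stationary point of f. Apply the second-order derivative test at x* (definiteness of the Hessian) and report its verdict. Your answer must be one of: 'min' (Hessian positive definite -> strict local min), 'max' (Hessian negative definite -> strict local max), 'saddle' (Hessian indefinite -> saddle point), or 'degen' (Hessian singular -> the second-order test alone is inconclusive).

Compute the Hessian H = grad^2 f:
  H = [[-11, 6], [6, -8]]
Verify stationarity: grad f(x*) = H x* + g = (0, 0).
Eigenvalues of H: -15.6847, -3.3153.
Both eigenvalues < 0, so H is negative definite -> x* is a strict local max.

max


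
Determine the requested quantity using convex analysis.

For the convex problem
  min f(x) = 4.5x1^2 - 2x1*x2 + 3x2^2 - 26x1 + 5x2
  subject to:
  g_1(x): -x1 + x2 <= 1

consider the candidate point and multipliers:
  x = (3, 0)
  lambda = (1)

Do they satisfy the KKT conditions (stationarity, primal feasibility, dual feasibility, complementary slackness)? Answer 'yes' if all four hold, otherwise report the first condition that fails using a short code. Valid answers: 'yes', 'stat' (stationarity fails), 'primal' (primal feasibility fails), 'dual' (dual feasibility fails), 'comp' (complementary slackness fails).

Gradient of f: grad f(x) = Q x + c = (1, -1)
Constraint values g_i(x) = a_i^T x - b_i:
  g_1((3, 0)) = -4
Stationarity residual: grad f(x) + sum_i lambda_i a_i = (0, 0)
  -> stationarity OK
Primal feasibility (all g_i <= 0): OK
Dual feasibility (all lambda_i >= 0): OK
Complementary slackness (lambda_i * g_i(x) = 0 for all i): FAILS

Verdict: the first failing condition is complementary_slackness -> comp.

comp


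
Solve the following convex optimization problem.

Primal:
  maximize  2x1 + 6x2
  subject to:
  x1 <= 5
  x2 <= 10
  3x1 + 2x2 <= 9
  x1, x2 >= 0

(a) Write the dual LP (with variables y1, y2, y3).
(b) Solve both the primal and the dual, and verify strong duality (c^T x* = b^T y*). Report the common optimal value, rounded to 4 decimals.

The standard primal-dual pair for 'max c^T x s.t. A x <= b, x >= 0' is:
  Dual:  min b^T y  s.t.  A^T y >= c,  y >= 0.

So the dual LP is:
  minimize  5y1 + 10y2 + 9y3
  subject to:
    y1 + 3y3 >= 2
    y2 + 2y3 >= 6
    y1, y2, y3 >= 0

Solving the primal: x* = (0, 4.5).
  primal value c^T x* = 27.
Solving the dual: y* = (0, 0, 3).
  dual value b^T y* = 27.
Strong duality: c^T x* = b^T y*. Confirmed.

27


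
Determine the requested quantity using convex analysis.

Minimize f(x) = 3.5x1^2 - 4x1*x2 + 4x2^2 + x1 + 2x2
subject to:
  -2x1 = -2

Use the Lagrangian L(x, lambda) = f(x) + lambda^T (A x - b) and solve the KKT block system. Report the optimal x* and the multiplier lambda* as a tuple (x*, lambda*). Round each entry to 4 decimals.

Form the Lagrangian:
  L(x, lambda) = (1/2) x^T Q x + c^T x + lambda^T (A x - b)
Stationarity (grad_x L = 0): Q x + c + A^T lambda = 0.
Primal feasibility: A x = b.

This gives the KKT block system:
  [ Q   A^T ] [ x     ]   [-c ]
  [ A    0  ] [ lambda ] = [ b ]

Solving the linear system:
  x*      = (1, 0.25)
  lambda* = (3.5)
  f(x*)   = 4.25

x* = (1, 0.25), lambda* = (3.5)


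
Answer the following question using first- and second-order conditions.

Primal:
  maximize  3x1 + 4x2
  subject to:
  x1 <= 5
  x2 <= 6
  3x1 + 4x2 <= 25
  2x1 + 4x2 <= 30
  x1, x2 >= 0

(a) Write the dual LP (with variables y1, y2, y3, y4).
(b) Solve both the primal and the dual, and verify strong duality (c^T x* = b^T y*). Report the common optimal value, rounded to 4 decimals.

The standard primal-dual pair for 'max c^T x s.t. A x <= b, x >= 0' is:
  Dual:  min b^T y  s.t.  A^T y >= c,  y >= 0.

So the dual LP is:
  minimize  5y1 + 6y2 + 25y3 + 30y4
  subject to:
    y1 + 3y3 + 2y4 >= 3
    y2 + 4y3 + 4y4 >= 4
    y1, y2, y3, y4 >= 0

Solving the primal: x* = (5, 2.5).
  primal value c^T x* = 25.
Solving the dual: y* = (0, 0, 1, 0).
  dual value b^T y* = 25.
Strong duality: c^T x* = b^T y*. Confirmed.

25


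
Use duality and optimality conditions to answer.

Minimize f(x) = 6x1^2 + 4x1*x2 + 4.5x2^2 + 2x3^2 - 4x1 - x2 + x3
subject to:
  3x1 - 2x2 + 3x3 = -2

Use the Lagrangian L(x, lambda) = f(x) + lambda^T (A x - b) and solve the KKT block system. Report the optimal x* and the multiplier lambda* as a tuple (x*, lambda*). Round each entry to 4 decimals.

Form the Lagrangian:
  L(x, lambda) = (1/2) x^T Q x + c^T x + lambda^T (A x - b)
Stationarity (grad_x L = 0): Q x + c + A^T lambda = 0.
Primal feasibility: A x = b.

This gives the KKT block system:
  [ Q   A^T ] [ x     ]   [-c ]
  [ A    0  ] [ lambda ] = [ b ]

Solving the linear system:
  x*      = (0.1309, 0.1797, -0.6777)
  lambda* = (0.5703)
  f(x*)   = -0.1201

x* = (0.1309, 0.1797, -0.6777), lambda* = (0.5703)


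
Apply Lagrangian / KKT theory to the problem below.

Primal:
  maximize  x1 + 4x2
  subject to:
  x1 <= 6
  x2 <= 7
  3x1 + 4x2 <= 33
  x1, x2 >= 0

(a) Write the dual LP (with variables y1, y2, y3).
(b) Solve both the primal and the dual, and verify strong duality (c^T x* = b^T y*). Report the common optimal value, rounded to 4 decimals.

The standard primal-dual pair for 'max c^T x s.t. A x <= b, x >= 0' is:
  Dual:  min b^T y  s.t.  A^T y >= c,  y >= 0.

So the dual LP is:
  minimize  6y1 + 7y2 + 33y3
  subject to:
    y1 + 3y3 >= 1
    y2 + 4y3 >= 4
    y1, y2, y3 >= 0

Solving the primal: x* = (1.6667, 7).
  primal value c^T x* = 29.6667.
Solving the dual: y* = (0, 2.6667, 0.3333).
  dual value b^T y* = 29.6667.
Strong duality: c^T x* = b^T y*. Confirmed.

29.6667


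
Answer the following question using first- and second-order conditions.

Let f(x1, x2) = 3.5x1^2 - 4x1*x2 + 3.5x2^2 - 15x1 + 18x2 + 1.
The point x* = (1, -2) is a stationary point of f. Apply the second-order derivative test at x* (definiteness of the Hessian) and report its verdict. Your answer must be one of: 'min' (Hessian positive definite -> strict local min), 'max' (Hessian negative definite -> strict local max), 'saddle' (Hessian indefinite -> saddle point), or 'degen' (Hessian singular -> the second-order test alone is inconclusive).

Compute the Hessian H = grad^2 f:
  H = [[7, -4], [-4, 7]]
Verify stationarity: grad f(x*) = H x* + g = (0, 0).
Eigenvalues of H: 3, 11.
Both eigenvalues > 0, so H is positive definite -> x* is a strict local min.

min


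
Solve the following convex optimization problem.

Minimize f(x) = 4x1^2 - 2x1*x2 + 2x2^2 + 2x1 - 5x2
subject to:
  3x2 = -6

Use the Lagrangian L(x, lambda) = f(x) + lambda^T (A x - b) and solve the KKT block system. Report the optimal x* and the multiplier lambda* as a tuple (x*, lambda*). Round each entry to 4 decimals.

Form the Lagrangian:
  L(x, lambda) = (1/2) x^T Q x + c^T x + lambda^T (A x - b)
Stationarity (grad_x L = 0): Q x + c + A^T lambda = 0.
Primal feasibility: A x = b.

This gives the KKT block system:
  [ Q   A^T ] [ x     ]   [-c ]
  [ A    0  ] [ lambda ] = [ b ]

Solving the linear system:
  x*      = (-0.75, -2)
  lambda* = (3.8333)
  f(x*)   = 15.75

x* = (-0.75, -2), lambda* = (3.8333)


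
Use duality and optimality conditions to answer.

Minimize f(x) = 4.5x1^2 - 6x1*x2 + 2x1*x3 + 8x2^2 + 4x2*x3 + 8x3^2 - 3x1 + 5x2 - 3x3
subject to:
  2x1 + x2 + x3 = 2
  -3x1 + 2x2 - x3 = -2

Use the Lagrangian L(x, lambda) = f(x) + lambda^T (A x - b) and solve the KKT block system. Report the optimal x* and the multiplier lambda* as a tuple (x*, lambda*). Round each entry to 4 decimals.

Form the Lagrangian:
  L(x, lambda) = (1/2) x^T Q x + c^T x + lambda^T (A x - b)
Stationarity (grad_x L = 0): Q x + c + A^T lambda = 0.
Primal feasibility: A x = b.

This gives the KKT block system:
  [ Q   A^T ] [ x     ]   [-c ]
  [ A    0  ] [ lambda ] = [ b ]

Solving the linear system:
  x*      = (0.7957, 0.2652, 0.1433)
  lambda* = (-2.9773, -1.0326)
  f(x*)   = 1.1993

x* = (0.7957, 0.2652, 0.1433), lambda* = (-2.9773, -1.0326)


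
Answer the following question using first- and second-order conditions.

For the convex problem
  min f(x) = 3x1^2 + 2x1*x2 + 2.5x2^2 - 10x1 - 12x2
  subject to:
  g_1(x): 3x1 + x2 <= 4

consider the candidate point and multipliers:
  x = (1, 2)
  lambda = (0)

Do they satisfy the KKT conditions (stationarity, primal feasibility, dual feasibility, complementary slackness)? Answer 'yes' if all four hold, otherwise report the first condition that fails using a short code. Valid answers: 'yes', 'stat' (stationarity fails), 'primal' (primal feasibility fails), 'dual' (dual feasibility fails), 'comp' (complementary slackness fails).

Gradient of f: grad f(x) = Q x + c = (0, 0)
Constraint values g_i(x) = a_i^T x - b_i:
  g_1((1, 2)) = 1
Stationarity residual: grad f(x) + sum_i lambda_i a_i = (0, 0)
  -> stationarity OK
Primal feasibility (all g_i <= 0): FAILS
Dual feasibility (all lambda_i >= 0): OK
Complementary slackness (lambda_i * g_i(x) = 0 for all i): OK

Verdict: the first failing condition is primal_feasibility -> primal.

primal


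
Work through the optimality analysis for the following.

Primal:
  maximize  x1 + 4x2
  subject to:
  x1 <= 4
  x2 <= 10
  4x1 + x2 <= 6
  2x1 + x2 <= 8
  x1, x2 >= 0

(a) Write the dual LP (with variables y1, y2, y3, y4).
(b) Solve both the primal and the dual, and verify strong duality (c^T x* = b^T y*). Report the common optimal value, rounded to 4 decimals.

The standard primal-dual pair for 'max c^T x s.t. A x <= b, x >= 0' is:
  Dual:  min b^T y  s.t.  A^T y >= c,  y >= 0.

So the dual LP is:
  minimize  4y1 + 10y2 + 6y3 + 8y4
  subject to:
    y1 + 4y3 + 2y4 >= 1
    y2 + y3 + y4 >= 4
    y1, y2, y3, y4 >= 0

Solving the primal: x* = (0, 6).
  primal value c^T x* = 24.
Solving the dual: y* = (0, 0, 4, 0).
  dual value b^T y* = 24.
Strong duality: c^T x* = b^T y*. Confirmed.

24


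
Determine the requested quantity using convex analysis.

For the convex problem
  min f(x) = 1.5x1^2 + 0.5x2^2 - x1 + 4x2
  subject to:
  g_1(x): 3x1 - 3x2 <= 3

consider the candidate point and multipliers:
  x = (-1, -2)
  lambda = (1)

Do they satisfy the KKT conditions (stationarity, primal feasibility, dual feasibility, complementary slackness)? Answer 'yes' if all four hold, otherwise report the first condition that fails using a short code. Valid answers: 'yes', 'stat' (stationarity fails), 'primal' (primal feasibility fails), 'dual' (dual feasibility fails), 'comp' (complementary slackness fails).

Gradient of f: grad f(x) = Q x + c = (-4, 2)
Constraint values g_i(x) = a_i^T x - b_i:
  g_1((-1, -2)) = 0
Stationarity residual: grad f(x) + sum_i lambda_i a_i = (-1, -1)
  -> stationarity FAILS
Primal feasibility (all g_i <= 0): OK
Dual feasibility (all lambda_i >= 0): OK
Complementary slackness (lambda_i * g_i(x) = 0 for all i): OK

Verdict: the first failing condition is stationarity -> stat.

stat


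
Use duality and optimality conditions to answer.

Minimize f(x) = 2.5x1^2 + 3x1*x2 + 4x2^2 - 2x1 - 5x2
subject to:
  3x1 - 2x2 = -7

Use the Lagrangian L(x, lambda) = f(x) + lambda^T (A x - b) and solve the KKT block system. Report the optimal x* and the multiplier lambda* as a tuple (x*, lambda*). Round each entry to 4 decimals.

Form the Lagrangian:
  L(x, lambda) = (1/2) x^T Q x + c^T x + lambda^T (A x - b)
Stationarity (grad_x L = 0): Q x + c + A^T lambda = 0.
Primal feasibility: A x = b.

This gives the KKT block system:
  [ Q   A^T ] [ x     ]   [-c ]
  [ A    0  ] [ lambda ] = [ b ]

Solving the linear system:
  x*      = (-1.3437, 1.4844)
  lambda* = (1.4219)
  f(x*)   = 2.6094

x* = (-1.3437, 1.4844), lambda* = (1.4219)


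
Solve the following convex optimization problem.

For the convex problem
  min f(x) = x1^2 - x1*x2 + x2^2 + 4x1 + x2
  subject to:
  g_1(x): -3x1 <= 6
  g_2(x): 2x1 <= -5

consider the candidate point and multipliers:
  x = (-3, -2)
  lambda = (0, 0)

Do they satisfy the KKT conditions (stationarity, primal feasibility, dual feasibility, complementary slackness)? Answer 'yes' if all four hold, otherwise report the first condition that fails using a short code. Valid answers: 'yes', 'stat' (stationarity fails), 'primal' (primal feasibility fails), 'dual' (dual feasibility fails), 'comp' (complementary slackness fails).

Gradient of f: grad f(x) = Q x + c = (0, 0)
Constraint values g_i(x) = a_i^T x - b_i:
  g_1((-3, -2)) = 3
  g_2((-3, -2)) = -1
Stationarity residual: grad f(x) + sum_i lambda_i a_i = (0, 0)
  -> stationarity OK
Primal feasibility (all g_i <= 0): FAILS
Dual feasibility (all lambda_i >= 0): OK
Complementary slackness (lambda_i * g_i(x) = 0 for all i): OK

Verdict: the first failing condition is primal_feasibility -> primal.

primal


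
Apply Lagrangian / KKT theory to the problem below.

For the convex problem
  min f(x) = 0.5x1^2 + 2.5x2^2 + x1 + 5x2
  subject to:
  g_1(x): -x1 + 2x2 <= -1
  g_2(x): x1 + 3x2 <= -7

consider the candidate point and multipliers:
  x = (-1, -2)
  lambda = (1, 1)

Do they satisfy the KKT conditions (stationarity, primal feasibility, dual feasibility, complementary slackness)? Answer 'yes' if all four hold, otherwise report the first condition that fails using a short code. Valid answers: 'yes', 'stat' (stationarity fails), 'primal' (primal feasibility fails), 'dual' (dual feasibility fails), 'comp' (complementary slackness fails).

Gradient of f: grad f(x) = Q x + c = (0, -5)
Constraint values g_i(x) = a_i^T x - b_i:
  g_1((-1, -2)) = -2
  g_2((-1, -2)) = 0
Stationarity residual: grad f(x) + sum_i lambda_i a_i = (0, 0)
  -> stationarity OK
Primal feasibility (all g_i <= 0): OK
Dual feasibility (all lambda_i >= 0): OK
Complementary slackness (lambda_i * g_i(x) = 0 for all i): FAILS

Verdict: the first failing condition is complementary_slackness -> comp.

comp


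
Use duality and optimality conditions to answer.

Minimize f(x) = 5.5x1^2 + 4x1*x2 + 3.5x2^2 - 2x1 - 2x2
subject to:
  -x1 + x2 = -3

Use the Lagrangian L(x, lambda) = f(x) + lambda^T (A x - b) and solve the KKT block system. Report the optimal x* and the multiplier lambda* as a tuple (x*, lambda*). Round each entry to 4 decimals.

Form the Lagrangian:
  L(x, lambda) = (1/2) x^T Q x + c^T x + lambda^T (A x - b)
Stationarity (grad_x L = 0): Q x + c + A^T lambda = 0.
Primal feasibility: A x = b.

This gives the KKT block system:
  [ Q   A^T ] [ x     ]   [-c ]
  [ A    0  ] [ lambda ] = [ b ]

Solving the linear system:
  x*      = (1.4231, -1.5769)
  lambda* = (7.3462)
  f(x*)   = 11.1731

x* = (1.4231, -1.5769), lambda* = (7.3462)


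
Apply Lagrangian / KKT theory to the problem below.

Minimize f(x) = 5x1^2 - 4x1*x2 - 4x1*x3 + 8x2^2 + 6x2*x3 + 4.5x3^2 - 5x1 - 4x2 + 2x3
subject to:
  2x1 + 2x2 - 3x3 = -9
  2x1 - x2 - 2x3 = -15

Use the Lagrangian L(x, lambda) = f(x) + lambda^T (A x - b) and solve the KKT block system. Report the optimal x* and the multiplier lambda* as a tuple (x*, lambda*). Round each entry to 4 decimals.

Form the Lagrangian:
  L(x, lambda) = (1/2) x^T Q x + c^T x + lambda^T (A x - b)
Stationarity (grad_x L = 0): Q x + c + A^T lambda = 0.
Primal feasibility: A x = b.

This gives the KKT block system:
  [ Q   A^T ] [ x     ]   [-c ]
  [ A    0  ] [ lambda ] = [ b ]

Solving the linear system:
  x*      = (-4.0854, 2.6899, 2.0697)
  lambda* = (-11.784, 44.23)
  f(x*)   = 285.6002

x* = (-4.0854, 2.6899, 2.0697), lambda* = (-11.784, 44.23)


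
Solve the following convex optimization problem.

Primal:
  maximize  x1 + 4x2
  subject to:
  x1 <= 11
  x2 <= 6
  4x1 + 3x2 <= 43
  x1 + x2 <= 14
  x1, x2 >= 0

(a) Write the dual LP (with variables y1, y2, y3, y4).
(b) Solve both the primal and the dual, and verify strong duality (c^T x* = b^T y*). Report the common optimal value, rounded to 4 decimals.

The standard primal-dual pair for 'max c^T x s.t. A x <= b, x >= 0' is:
  Dual:  min b^T y  s.t.  A^T y >= c,  y >= 0.

So the dual LP is:
  minimize  11y1 + 6y2 + 43y3 + 14y4
  subject to:
    y1 + 4y3 + y4 >= 1
    y2 + 3y3 + y4 >= 4
    y1, y2, y3, y4 >= 0

Solving the primal: x* = (6.25, 6).
  primal value c^T x* = 30.25.
Solving the dual: y* = (0, 3.25, 0.25, 0).
  dual value b^T y* = 30.25.
Strong duality: c^T x* = b^T y*. Confirmed.

30.25


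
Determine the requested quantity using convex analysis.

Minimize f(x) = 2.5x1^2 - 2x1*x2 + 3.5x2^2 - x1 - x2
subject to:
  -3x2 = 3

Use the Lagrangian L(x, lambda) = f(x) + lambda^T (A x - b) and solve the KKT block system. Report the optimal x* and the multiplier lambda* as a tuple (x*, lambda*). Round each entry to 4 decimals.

Form the Lagrangian:
  L(x, lambda) = (1/2) x^T Q x + c^T x + lambda^T (A x - b)
Stationarity (grad_x L = 0): Q x + c + A^T lambda = 0.
Primal feasibility: A x = b.

This gives the KKT block system:
  [ Q   A^T ] [ x     ]   [-c ]
  [ A    0  ] [ lambda ] = [ b ]

Solving the linear system:
  x*      = (-0.2, -1)
  lambda* = (-2.5333)
  f(x*)   = 4.4

x* = (-0.2, -1), lambda* = (-2.5333)


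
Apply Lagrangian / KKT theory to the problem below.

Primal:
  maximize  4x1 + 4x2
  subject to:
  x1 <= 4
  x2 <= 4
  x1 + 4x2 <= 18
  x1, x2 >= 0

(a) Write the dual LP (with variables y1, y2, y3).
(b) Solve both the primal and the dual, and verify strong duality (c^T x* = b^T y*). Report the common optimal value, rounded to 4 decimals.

The standard primal-dual pair for 'max c^T x s.t. A x <= b, x >= 0' is:
  Dual:  min b^T y  s.t.  A^T y >= c,  y >= 0.

So the dual LP is:
  minimize  4y1 + 4y2 + 18y3
  subject to:
    y1 + y3 >= 4
    y2 + 4y3 >= 4
    y1, y2, y3 >= 0

Solving the primal: x* = (4, 3.5).
  primal value c^T x* = 30.
Solving the dual: y* = (3, 0, 1).
  dual value b^T y* = 30.
Strong duality: c^T x* = b^T y*. Confirmed.

30


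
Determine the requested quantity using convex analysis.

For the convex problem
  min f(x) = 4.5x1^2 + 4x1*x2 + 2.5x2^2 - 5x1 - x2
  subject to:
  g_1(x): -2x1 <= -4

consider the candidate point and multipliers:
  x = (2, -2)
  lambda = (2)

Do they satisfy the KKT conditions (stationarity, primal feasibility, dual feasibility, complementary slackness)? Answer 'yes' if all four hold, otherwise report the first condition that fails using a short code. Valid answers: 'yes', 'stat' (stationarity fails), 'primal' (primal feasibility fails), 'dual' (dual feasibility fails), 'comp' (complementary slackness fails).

Gradient of f: grad f(x) = Q x + c = (5, -3)
Constraint values g_i(x) = a_i^T x - b_i:
  g_1((2, -2)) = 0
Stationarity residual: grad f(x) + sum_i lambda_i a_i = (1, -3)
  -> stationarity FAILS
Primal feasibility (all g_i <= 0): OK
Dual feasibility (all lambda_i >= 0): OK
Complementary slackness (lambda_i * g_i(x) = 0 for all i): OK

Verdict: the first failing condition is stationarity -> stat.

stat


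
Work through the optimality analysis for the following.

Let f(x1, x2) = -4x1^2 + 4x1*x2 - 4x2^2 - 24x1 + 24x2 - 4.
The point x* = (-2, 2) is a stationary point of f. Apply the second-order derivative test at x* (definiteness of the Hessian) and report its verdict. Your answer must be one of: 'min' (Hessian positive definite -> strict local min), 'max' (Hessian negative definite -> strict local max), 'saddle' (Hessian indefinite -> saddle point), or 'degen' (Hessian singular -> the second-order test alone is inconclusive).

Compute the Hessian H = grad^2 f:
  H = [[-8, 4], [4, -8]]
Verify stationarity: grad f(x*) = H x* + g = (0, 0).
Eigenvalues of H: -12, -4.
Both eigenvalues < 0, so H is negative definite -> x* is a strict local max.

max


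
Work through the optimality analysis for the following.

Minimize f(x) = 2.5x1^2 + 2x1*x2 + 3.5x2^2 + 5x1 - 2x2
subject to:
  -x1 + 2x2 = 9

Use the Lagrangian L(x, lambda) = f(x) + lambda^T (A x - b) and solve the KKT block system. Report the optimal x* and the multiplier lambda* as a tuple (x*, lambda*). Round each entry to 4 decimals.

Form the Lagrangian:
  L(x, lambda) = (1/2) x^T Q x + c^T x + lambda^T (A x - b)
Stationarity (grad_x L = 0): Q x + c + A^T lambda = 0.
Primal feasibility: A x = b.

This gives the KKT block system:
  [ Q   A^T ] [ x     ]   [-c ]
  [ A    0  ] [ lambda ] = [ b ]

Solving the linear system:
  x*      = (-3.2857, 2.8571)
  lambda* = (-5.7143)
  f(x*)   = 14.6429

x* = (-3.2857, 2.8571), lambda* = (-5.7143)


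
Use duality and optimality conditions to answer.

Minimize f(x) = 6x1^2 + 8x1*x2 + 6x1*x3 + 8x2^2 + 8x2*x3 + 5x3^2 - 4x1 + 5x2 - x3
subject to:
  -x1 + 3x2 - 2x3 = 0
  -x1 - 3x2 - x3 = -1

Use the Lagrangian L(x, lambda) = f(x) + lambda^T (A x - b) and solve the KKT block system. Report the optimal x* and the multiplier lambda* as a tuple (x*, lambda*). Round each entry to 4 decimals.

Form the Lagrangian:
  L(x, lambda) = (1/2) x^T Q x + c^T x + lambda^T (A x - b)
Stationarity (grad_x L = 0): Q x + c + A^T lambda = 0.
Primal feasibility: A x = b.

This gives the KKT block system:
  [ Q   A^T ] [ x     ]   [-c ]
  [ A    0  ] [ lambda ] = [ b ]

Solving the linear system:
  x*      = (0.523, 0.1641, -0.0153)
  lambda* = (-0.1994, 3.6963)
  f(x*)   = 1.2201

x* = (0.523, 0.1641, -0.0153), lambda* = (-0.1994, 3.6963)


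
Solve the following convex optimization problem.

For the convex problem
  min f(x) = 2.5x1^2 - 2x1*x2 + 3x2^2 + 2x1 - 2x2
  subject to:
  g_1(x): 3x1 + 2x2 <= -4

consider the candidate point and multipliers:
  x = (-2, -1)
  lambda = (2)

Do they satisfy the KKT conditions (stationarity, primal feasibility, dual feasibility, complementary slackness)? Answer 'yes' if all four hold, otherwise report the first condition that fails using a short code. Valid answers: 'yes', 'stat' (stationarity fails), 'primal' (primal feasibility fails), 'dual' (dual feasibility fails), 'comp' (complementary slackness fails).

Gradient of f: grad f(x) = Q x + c = (-6, -4)
Constraint values g_i(x) = a_i^T x - b_i:
  g_1((-2, -1)) = -4
Stationarity residual: grad f(x) + sum_i lambda_i a_i = (0, 0)
  -> stationarity OK
Primal feasibility (all g_i <= 0): OK
Dual feasibility (all lambda_i >= 0): OK
Complementary slackness (lambda_i * g_i(x) = 0 for all i): FAILS

Verdict: the first failing condition is complementary_slackness -> comp.

comp


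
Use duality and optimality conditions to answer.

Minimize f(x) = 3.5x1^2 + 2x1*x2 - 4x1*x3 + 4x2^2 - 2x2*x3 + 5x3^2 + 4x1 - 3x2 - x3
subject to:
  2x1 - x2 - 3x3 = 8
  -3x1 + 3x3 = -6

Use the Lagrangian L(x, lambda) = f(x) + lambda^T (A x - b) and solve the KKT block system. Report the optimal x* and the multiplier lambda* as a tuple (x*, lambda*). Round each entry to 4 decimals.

Form the Lagrangian:
  L(x, lambda) = (1/2) x^T Q x + c^T x + lambda^T (A x - b)
Stationarity (grad_x L = 0): Q x + c + A^T lambda = 0.
Primal feasibility: A x = b.

This gives the KKT block system:
  [ Q   A^T ] [ x     ]   [-c ]
  [ A    0  ] [ lambda ] = [ b ]

Solving the linear system:
  x*      = (-0.3529, -1.6471, -2.3529)
  lambda* = (-12.1765, -5.5686)
  f(x*)   = 34.9412

x* = (-0.3529, -1.6471, -2.3529), lambda* = (-12.1765, -5.5686)


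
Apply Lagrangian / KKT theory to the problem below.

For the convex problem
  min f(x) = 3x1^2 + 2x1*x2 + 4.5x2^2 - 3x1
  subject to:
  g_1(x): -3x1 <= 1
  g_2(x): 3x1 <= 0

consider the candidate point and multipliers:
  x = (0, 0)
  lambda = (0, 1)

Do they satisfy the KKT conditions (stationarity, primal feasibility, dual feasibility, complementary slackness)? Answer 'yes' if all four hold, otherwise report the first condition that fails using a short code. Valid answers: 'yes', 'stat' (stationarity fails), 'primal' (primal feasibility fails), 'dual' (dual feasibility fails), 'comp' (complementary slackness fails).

Gradient of f: grad f(x) = Q x + c = (-3, 0)
Constraint values g_i(x) = a_i^T x - b_i:
  g_1((0, 0)) = -1
  g_2((0, 0)) = 0
Stationarity residual: grad f(x) + sum_i lambda_i a_i = (0, 0)
  -> stationarity OK
Primal feasibility (all g_i <= 0): OK
Dual feasibility (all lambda_i >= 0): OK
Complementary slackness (lambda_i * g_i(x) = 0 for all i): OK

Verdict: yes, KKT holds.

yes


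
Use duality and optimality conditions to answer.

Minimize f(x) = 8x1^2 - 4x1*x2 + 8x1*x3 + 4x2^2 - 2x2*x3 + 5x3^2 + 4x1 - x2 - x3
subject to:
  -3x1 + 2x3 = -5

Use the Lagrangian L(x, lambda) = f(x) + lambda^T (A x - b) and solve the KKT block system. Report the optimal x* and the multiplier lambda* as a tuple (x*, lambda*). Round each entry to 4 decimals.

Form the Lagrangian:
  L(x, lambda) = (1/2) x^T Q x + c^T x + lambda^T (A x - b)
Stationarity (grad_x L = 0): Q x + c + A^T lambda = 0.
Primal feasibility: A x = b.

This gives the KKT block system:
  [ Q   A^T ] [ x     ]   [-c ]
  [ A    0  ] [ lambda ] = [ b ]

Solving the linear system:
  x*      = (0.9135, 0.2993, -1.1297)
  lambda* = (2.7938)
  f(x*)   = 9.2267

x* = (0.9135, 0.2993, -1.1297), lambda* = (2.7938)


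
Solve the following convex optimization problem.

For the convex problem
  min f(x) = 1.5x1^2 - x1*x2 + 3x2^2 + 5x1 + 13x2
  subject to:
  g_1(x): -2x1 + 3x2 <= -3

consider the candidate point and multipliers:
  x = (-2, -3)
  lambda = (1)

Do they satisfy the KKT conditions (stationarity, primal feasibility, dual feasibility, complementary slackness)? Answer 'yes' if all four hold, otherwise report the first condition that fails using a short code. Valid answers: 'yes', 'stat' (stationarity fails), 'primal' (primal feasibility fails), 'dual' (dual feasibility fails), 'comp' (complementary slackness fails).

Gradient of f: grad f(x) = Q x + c = (2, -3)
Constraint values g_i(x) = a_i^T x - b_i:
  g_1((-2, -3)) = -2
Stationarity residual: grad f(x) + sum_i lambda_i a_i = (0, 0)
  -> stationarity OK
Primal feasibility (all g_i <= 0): OK
Dual feasibility (all lambda_i >= 0): OK
Complementary slackness (lambda_i * g_i(x) = 0 for all i): FAILS

Verdict: the first failing condition is complementary_slackness -> comp.

comp
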